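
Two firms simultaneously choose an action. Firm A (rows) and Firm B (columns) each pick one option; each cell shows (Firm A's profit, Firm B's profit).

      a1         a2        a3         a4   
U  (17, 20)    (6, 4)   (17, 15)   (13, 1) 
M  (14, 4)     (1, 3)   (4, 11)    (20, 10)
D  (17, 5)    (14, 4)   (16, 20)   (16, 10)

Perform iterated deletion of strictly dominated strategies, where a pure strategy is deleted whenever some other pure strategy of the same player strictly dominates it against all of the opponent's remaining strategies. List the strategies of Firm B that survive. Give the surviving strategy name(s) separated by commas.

Column a2 is eliminated: a1 beats it against every remaining row (U: 20>4, M: 4>3, D: 5>4).
Firm B's strategy a4 is strictly dominated by a3 (U: 15>1, M: 11>10, D: 20>10) and is removed.
Row M is eliminated: U beats it against every remaining column (a1: 17>14, a3: 17>4).
Among the remaining strategies, none is strictly dominated by another pure strategy of the same player, so the elimination stops.
Surviving strategies — Firm A: {U, D}; Firm B: {a1, a3}.

a1, a3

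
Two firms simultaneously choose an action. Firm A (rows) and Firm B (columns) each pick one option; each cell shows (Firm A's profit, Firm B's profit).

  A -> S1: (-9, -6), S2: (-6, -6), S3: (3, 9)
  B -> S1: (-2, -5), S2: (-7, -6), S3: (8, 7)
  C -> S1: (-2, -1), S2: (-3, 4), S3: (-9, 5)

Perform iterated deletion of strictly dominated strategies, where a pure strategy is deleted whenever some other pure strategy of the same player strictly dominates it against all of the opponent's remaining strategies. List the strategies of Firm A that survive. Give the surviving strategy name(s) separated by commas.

For Firm B, S3 strictly dominates S1 on the remaining rows (A: 9>-6, B: 7>-5, C: 5>-1); eliminate S1.
For Firm B, S3 strictly dominates S2 on the remaining rows (A: 9>-6, B: 7>-6, C: 5>4); eliminate S2.
Row A is eliminated: B beats it against every remaining column (S3: 8>3).
Row C is eliminated: B beats it against every remaining column (S3: 8>-9).
Among the remaining strategies, none is strictly dominated by another pure strategy of the same player, so the elimination stops.
Surviving strategies — Firm A: {B}; Firm B: {S3}.

B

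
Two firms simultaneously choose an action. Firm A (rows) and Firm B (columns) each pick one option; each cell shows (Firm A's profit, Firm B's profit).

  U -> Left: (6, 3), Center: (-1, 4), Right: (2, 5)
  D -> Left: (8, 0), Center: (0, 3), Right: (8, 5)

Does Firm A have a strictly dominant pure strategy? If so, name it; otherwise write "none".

D vs U: Left: 8>6, Center: 0>-1, Right: 8>2.
D strictly beats every other strategy against every opponent action, so it is strictly dominant.

D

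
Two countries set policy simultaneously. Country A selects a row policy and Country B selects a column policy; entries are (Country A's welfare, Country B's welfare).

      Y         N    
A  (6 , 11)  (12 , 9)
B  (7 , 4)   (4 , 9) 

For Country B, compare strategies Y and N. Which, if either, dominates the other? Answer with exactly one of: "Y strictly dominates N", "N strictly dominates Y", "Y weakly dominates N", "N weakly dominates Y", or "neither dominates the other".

Y's payoffs vs N's, by Country A's action — A: 11>9, B: 4<9.
Y does better at A but worse at B; neither strategy dominates the other.

neither dominates the other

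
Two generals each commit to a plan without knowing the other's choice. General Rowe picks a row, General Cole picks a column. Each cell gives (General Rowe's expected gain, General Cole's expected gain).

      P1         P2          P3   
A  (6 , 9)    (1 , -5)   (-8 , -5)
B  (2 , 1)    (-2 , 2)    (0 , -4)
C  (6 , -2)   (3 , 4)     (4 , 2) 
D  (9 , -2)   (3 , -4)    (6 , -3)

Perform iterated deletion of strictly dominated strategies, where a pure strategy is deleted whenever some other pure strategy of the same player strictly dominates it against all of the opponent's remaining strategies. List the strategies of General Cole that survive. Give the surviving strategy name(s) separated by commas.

General Rowe's strategy A is strictly dominated by D (P1: 9>6, P2: 3>1, P3: 6>-8) and is removed.
General Rowe's strategy B is strictly dominated by C (P1: 6>2, P2: 3>-2, P3: 4>0) and is removed.
Among the remaining strategies, none is strictly dominated by another pure strategy of the same player, so the elimination stops.
Surviving strategies — General Rowe: {C, D}; General Cole: {P1, P2, P3}.

P1, P2, P3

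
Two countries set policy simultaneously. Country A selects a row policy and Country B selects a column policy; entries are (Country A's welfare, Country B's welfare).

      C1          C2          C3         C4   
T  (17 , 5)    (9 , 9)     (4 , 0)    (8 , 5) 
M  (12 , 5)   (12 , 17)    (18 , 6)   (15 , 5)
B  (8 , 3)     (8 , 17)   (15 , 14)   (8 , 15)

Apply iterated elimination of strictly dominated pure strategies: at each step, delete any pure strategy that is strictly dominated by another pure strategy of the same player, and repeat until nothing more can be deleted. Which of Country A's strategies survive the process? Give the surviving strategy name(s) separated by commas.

For Country A, M strictly dominates B on the remaining columns (C1: 12>8, C2: 12>8, C3: 18>15, C4: 15>8); eliminate B.
Country B's strategy C1 is strictly dominated by C2 (T: 9>5, M: 17>5) and is removed.
Row T is eliminated: M beats it against every remaining column (C2: 12>9, C3: 18>4, C4: 15>8).
Column C3 is eliminated: C2 beats it against every remaining row (M: 17>6).
Column C4 is eliminated: C2 beats it against every remaining row (M: 17>5).
Among the remaining strategies, none is strictly dominated by another pure strategy of the same player, so the elimination stops.
Surviving strategies — Country A: {M}; Country B: {C2}.

M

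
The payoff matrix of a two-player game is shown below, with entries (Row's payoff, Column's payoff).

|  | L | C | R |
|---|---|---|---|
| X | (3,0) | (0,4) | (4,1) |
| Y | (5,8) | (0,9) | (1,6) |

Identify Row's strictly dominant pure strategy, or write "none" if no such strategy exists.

none

X fails to dominate Y at L (3<5).
Y fails to dominate X at C (0=0).
No single strategy dominates all the others.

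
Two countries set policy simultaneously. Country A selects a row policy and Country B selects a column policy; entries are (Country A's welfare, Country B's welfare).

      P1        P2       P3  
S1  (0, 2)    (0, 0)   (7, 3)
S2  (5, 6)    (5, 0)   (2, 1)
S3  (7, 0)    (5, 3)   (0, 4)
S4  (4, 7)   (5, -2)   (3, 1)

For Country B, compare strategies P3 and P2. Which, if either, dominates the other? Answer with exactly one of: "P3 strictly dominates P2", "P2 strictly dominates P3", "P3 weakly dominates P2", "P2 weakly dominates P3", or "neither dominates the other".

P3's payoffs vs P2's, by Country A's action — S1: 3>0, S2: 1>0, S3: 4>3, S4: 1>-2.
Every comparison favours P3, so P3 strictly dominates P2.

P3 strictly dominates P2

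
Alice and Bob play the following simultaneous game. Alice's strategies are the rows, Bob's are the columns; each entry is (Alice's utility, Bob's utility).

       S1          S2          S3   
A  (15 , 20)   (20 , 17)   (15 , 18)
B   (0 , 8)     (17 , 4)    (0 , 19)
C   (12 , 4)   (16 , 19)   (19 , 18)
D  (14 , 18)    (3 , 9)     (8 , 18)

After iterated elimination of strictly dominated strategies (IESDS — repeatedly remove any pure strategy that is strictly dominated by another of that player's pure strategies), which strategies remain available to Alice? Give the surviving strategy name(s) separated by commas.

For Alice, A strictly dominates B on the remaining columns (S1: 15>0, S2: 20>17, S3: 15>0); eliminate B.
For Alice, A strictly dominates D on the remaining columns (S1: 15>14, S2: 20>3, S3: 15>8); eliminate D.
Among the remaining strategies, none is strictly dominated by another pure strategy of the same player, so the elimination stops.
Surviving strategies — Alice: {A, C}; Bob: {S1, S2, S3}.

A, C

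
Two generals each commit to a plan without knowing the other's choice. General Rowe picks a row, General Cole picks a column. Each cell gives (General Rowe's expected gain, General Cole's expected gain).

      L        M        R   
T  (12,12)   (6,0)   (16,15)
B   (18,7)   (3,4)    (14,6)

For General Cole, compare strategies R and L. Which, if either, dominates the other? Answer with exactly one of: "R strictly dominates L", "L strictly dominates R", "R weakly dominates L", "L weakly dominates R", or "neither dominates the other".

neither dominates the other

R's payoffs vs L's, by General Rowe's action — T: 15>12, B: 6<7.
R does better at T but worse at B; neither strategy dominates the other.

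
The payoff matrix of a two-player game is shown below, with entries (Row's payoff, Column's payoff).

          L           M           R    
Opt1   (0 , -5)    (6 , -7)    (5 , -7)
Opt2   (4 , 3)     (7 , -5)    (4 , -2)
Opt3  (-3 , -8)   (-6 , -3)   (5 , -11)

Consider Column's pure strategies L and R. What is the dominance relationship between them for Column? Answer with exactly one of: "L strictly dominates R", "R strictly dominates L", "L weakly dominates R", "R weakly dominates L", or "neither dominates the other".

Compare L to R across each choice by Row: Opt1: -5>-7, Opt2: 3>-2, Opt3: -8>-11.
L gives a strictly higher payoff against each choice by Row, so L strictly dominates R.

L strictly dominates R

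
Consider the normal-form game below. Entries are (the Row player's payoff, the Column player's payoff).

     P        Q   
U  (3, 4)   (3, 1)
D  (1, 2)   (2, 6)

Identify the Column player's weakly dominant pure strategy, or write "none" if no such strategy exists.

none

P fails to dominate Q at D (2<6).
Q fails to dominate P at U (1<4).
No single strategy dominates all the others.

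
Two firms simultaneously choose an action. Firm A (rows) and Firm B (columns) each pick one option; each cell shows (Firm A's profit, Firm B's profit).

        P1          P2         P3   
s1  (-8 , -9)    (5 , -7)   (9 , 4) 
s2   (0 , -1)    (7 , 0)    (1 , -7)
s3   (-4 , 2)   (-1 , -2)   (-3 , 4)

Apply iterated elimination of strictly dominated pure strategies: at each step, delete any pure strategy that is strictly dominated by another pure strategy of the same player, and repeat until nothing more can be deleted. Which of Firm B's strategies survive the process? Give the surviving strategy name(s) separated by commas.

Firm A's strategy s3 is strictly dominated by s2 (P1: 0>-4, P2: 7>-1, P3: 1>-3) and is removed.
For Firm B, P2 strictly dominates P1 on the remaining rows (s1: -7>-9, s2: 0>-1); eliminate P1.
Among the remaining strategies, none is strictly dominated by another pure strategy of the same player, so the elimination stops.
Surviving strategies — Firm A: {s1, s2}; Firm B: {P2, P3}.

P2, P3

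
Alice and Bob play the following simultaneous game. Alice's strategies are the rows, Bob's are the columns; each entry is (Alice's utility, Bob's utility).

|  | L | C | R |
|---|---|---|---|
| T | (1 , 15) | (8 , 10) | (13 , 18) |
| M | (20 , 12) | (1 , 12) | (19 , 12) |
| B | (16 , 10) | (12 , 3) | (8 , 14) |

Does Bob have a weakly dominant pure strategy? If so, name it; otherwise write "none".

R vs L: T: 18>15, M: 12=12, B: 14>10.
R vs C: T: 18>10, M: 12=12, B: 14>3.
R is at least as good as every other strategy against every opponent action, so it is weakly dominant.

R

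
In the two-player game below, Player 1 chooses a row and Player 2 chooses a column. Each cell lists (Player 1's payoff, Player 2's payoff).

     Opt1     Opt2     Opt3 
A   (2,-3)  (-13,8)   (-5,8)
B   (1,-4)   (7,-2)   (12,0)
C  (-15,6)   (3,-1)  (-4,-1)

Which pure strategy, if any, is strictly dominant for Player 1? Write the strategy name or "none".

A fails to dominate B at Opt2 (-13<7).
B fails to dominate A at Opt1 (1<2).
C fails to dominate A at Opt1 (-15<2).
No single strategy dominates all the others.

none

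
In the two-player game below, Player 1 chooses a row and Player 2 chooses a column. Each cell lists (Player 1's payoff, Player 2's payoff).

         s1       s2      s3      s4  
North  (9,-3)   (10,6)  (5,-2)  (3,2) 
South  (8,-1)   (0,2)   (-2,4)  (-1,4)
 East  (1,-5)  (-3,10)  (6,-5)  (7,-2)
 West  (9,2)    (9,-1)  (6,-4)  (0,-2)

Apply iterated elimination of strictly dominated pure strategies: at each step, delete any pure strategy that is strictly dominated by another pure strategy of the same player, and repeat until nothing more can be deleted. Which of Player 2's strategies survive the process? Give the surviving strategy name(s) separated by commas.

s1, s2

Row South is eliminated: North beats it against every remaining column (s1: 9>8, s2: 10>0, s3: 5>-2, s4: 3>-1).
For Player 2, s2 strictly dominates s3 on the remaining rows (North: 6>-2, East: 10>-5, West: -1>-4); eliminate s3.
For Player 2, s2 strictly dominates s4 on the remaining rows (North: 6>2, East: 10>-2, West: -1>-2); eliminate s4.
For Player 1, North strictly dominates East on the remaining columns (s1: 9>1, s2: 10>-3); eliminate East.
Among the remaining strategies, none is strictly dominated by another pure strategy of the same player, so the elimination stops.
Surviving strategies — Player 1: {North, West}; Player 2: {s1, s2}.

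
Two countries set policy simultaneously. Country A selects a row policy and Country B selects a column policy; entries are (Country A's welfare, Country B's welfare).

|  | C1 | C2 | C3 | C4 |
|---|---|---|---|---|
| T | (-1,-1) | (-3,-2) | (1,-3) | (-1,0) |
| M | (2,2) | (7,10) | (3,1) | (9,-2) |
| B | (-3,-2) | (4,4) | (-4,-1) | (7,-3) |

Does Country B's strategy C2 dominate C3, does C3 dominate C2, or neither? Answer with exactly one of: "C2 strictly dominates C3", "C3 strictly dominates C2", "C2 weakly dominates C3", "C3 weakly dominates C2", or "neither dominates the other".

C2 strictly dominates C3

Compare C2 to C3 across every action of Country A: T: -2>-3, M: 10>1, B: 4>-1.
C2 gives a strictly higher payoff against every action of Country A, so C2 strictly dominates C3.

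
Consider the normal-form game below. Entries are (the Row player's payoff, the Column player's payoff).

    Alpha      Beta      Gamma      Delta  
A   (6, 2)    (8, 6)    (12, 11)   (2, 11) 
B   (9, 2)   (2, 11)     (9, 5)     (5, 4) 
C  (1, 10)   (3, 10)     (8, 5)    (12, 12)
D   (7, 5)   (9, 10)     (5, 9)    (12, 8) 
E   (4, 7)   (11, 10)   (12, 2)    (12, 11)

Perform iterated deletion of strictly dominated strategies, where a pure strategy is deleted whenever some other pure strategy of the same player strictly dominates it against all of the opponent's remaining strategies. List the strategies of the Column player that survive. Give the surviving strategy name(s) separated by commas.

The Column player's strategy Alpha is strictly dominated by Delta (A: 11>2, B: 4>2, C: 12>10, D: 8>5, E: 11>7) and is removed.
The Row player's strategy B is strictly dominated by E (Beta: 11>2, Gamma: 12>9, Delta: 12>5) and is removed.
Among the remaining strategies, none is strictly dominated by another pure strategy of the same player, so the elimination stops.
Surviving strategies — the Row player: {A, C, D, E}; the Column player: {Beta, Gamma, Delta}.

Beta, Gamma, Delta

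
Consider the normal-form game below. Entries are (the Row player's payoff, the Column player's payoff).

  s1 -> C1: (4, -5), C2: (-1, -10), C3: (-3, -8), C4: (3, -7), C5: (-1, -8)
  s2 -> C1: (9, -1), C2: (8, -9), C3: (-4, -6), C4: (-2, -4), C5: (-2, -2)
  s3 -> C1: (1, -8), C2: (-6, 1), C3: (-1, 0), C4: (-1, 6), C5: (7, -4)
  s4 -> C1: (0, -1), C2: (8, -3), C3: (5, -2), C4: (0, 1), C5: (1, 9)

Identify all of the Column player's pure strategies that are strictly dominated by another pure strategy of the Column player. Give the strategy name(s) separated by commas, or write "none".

C2, C3

C1 is not dominated — it holds its own against C2 at s1 (-5>-10); C3 at s1 (-5>-8); C4 at s1 (-5>-7); C5 at s1 (-5>-8).
C2 is strictly dominated by C4 (s1: -7>-10, s2: -4>-9, s3: 6>1, s4: 1>-3).
C3 is strictly dominated by C4 (s1: -7>-8, s2: -4>-6, s3: 6>0, s4: 1>-2).
C4: no other strategy beats it everywhere (C1 at s3 (6>-8); C2 at s1 (-7>-10); C3 at s1 (-7>-8); C5 at s1 (-7>-8)).
C5 is not dominated — it holds its own against C1 at s3 (-4>-8); C2 at s1 (-8>-10); C3 at s1 (-8=-8); C4 at s2 (-2>-4).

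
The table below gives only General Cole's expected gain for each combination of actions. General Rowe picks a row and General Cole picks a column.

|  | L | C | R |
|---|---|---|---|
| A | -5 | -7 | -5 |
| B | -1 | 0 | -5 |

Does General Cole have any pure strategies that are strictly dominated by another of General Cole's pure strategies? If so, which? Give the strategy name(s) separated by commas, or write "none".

none

L is not dominated — it holds its own against C at A (-5>-7); R at A (-5=-5).
C is not dominated — it holds its own against L at B (0>-1); R at B (0>-5).
R is not dominated — it holds its own against L at A (-5=-5); C at A (-5>-7).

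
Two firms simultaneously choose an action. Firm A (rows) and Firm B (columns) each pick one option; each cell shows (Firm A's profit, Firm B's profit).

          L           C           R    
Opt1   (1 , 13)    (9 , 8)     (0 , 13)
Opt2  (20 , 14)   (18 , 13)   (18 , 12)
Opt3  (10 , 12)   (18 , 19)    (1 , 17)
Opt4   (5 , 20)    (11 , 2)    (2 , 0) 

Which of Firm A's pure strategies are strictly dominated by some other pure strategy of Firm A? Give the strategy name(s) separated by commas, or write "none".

Opt1, Opt4

Opt1 is strictly dominated by Opt2 (L: 20>1, C: 18>9, R: 18>0).
Opt2 is not dominated — it holds its own against Opt1 at L (20>1); Opt3 at L (20>10); Opt4 at L (20>5).
Opt3 is not dominated — it holds its own against Opt1 at L (10>1); Opt2 at C (18=18); Opt4 at L (10>5).
Opt2 strictly dominates Opt4 — L: 20>5, C: 18>11, R: 18>2.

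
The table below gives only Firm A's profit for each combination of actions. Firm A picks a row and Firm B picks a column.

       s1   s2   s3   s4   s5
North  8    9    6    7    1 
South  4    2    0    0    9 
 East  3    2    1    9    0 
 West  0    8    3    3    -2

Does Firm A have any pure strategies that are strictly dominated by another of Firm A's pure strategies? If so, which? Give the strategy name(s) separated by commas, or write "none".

North: no other strategy beats it everywhere (South at s1 (8>4); East at s1 (8>3); West at s1 (8>0)).
South: no other strategy beats it everywhere (North at s5 (9>1); East at s1 (4>3); West at s1 (4>0)).
East is not dominated — it holds its own against North at s4 (9>7); South at s2 (2=2); West at s1 (3>0).
West: dominated, since North does at least as well everywhere (s1: 8>0, s2: 9>8, s3: 6>3, s4: 7>3, s5: 1>-2).

West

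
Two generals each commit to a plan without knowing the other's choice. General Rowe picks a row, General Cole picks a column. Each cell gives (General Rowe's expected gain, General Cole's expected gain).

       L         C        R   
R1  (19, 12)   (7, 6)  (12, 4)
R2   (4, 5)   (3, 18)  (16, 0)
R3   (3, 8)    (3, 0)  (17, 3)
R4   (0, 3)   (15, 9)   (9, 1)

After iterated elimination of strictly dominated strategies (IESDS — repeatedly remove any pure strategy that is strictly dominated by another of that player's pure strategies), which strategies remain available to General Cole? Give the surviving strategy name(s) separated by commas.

For General Cole, L strictly dominates R on the remaining rows (R1: 12>4, R2: 5>0, R3: 8>3, R4: 3>1); eliminate R.
General Rowe's strategy R2 is strictly dominated by R1 (L: 19>4, C: 7>3) and is removed.
Row R3 is eliminated: R1 beats it against every remaining column (L: 19>3, C: 7>3).
Among the remaining strategies, none is strictly dominated by another pure strategy of the same player, so the elimination stops.
Surviving strategies — General Rowe: {R1, R4}; General Cole: {L, C}.

L, C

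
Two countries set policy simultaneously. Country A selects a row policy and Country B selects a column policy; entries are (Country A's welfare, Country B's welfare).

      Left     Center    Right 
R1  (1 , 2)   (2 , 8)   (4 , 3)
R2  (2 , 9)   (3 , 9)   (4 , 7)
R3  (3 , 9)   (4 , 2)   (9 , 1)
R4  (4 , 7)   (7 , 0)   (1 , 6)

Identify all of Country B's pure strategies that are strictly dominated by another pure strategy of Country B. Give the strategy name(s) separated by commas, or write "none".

none

Nothing dominates Left: Center at R2 (9=9); Right at R2 (9>7).
Nothing dominates Center: Left at R1 (8>2); Right at R1 (8>3).
Nothing dominates Right: Left at R1 (3>2); Center at R4 (6>0).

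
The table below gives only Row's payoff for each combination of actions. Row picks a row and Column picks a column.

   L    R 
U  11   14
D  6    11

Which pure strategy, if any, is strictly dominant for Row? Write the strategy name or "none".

U

U vs D: L: 11>6, R: 14>11.
U strictly beats every other strategy against every opponent action, so it is strictly dominant.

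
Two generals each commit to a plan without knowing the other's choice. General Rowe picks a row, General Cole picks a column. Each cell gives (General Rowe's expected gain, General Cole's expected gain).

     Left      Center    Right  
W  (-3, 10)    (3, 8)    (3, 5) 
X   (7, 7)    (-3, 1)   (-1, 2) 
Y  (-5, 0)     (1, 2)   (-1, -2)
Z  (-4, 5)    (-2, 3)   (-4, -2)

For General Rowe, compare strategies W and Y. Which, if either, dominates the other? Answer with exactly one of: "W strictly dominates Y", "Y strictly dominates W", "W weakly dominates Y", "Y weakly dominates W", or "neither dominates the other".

W strictly dominates Y

Compare W to Y across every action of General Cole: Left: -3>-5, Center: 3>1, Right: 3>-1.
W gives a strictly higher payoff against every action of General Cole, so W strictly dominates Y.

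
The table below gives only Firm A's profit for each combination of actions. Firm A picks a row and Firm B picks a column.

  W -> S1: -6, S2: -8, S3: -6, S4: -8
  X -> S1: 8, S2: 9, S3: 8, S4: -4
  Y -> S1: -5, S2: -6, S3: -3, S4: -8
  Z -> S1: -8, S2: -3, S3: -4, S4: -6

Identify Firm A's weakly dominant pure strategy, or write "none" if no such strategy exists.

X vs W: S1: 8>-6, S2: 9>-8, S3: 8>-6, S4: -4>-8.
X vs Y: S1: 8>-5, S2: 9>-6, S3: 8>-3, S4: -4>-8.
X vs Z: S1: 8>-8, S2: 9>-3, S3: 8>-4, S4: -4>-6.
X is at least as good as every other strategy against every opponent action, so it is weakly dominant.

X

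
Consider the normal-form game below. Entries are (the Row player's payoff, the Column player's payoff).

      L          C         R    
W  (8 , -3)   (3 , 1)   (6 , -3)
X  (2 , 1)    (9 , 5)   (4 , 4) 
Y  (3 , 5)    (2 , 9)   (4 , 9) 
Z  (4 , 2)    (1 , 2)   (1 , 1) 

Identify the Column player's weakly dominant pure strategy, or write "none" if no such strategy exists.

C

C vs L: W: 1>-3, X: 5>1, Y: 9>5, Z: 2=2.
C vs R: W: 1>-3, X: 5>4, Y: 9=9, Z: 2>1.
C is at least as good as every other strategy against every opponent action, so it is weakly dominant.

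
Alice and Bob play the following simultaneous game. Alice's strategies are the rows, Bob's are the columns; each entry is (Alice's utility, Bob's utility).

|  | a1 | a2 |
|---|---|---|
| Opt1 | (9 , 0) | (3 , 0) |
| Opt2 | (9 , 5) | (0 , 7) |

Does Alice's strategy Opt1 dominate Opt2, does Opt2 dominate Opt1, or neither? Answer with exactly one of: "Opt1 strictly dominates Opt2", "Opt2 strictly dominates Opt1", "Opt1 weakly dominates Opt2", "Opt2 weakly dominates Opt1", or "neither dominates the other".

Compare Opt1 to Opt2 across each choice by Bob: a1: 9=9, a2: 3>0.
Opt1 is at least as good everywhere and strictly better somewhere (tied only at a1), so Opt1 weakly but not strictly dominates Opt2.

Opt1 weakly dominates Opt2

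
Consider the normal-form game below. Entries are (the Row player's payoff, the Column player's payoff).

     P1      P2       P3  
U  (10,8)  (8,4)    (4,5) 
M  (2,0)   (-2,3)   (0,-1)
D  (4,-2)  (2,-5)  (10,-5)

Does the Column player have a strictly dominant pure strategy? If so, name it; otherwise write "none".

P1 fails to dominate P2 at M (0<3).
P2 fails to dominate P1 at U (4<8).
P3 fails to dominate P1 at U (5<8).
No single strategy dominates all the others.

none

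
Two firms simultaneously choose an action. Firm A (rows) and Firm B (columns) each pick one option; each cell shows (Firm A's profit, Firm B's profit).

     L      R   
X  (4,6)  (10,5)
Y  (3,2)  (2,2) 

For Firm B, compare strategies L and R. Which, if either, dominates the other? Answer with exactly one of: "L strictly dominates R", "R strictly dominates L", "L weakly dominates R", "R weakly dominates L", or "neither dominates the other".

Compare L to R across each opponent action: X: 6>5, Y: 2=2.
L is at least as good everywhere and strictly better somewhere (tied only at Y), so L weakly but not strictly dominates R.

L weakly dominates R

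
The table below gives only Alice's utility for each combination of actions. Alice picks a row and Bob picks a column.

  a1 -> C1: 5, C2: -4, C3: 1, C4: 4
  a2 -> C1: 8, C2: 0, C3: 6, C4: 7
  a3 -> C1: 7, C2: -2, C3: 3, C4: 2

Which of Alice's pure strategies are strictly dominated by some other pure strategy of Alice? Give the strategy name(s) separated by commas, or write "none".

a1, a3

a1: dominated, since a2 does at least as well everywhere (C1: 8>5, C2: 0>-4, C3: 6>1, C4: 7>4).
a2 is not dominated — it holds its own against a1 at C1 (8>5); a3 at C1 (8>7).
a3 is strictly dominated by a2 (C1: 8>7, C2: 0>-2, C3: 6>3, C4: 7>2).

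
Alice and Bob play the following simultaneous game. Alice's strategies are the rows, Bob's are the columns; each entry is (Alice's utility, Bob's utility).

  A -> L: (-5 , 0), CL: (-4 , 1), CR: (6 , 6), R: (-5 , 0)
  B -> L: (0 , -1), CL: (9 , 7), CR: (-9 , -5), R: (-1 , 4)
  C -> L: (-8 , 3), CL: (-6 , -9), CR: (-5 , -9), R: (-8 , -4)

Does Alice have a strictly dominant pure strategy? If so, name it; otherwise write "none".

none

A fails to dominate B at L (-5<0).
B fails to dominate A at CR (-9<6).
C fails to dominate A at L (-8<-5).
No single strategy dominates all the others.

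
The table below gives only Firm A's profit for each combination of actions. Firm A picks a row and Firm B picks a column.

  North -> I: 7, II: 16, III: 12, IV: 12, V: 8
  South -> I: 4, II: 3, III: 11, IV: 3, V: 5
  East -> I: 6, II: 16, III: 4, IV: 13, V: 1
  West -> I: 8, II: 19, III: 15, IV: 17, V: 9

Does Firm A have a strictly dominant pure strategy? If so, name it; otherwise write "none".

West vs North: I: 8>7, II: 19>16, III: 15>12, IV: 17>12, V: 9>8.
West vs South: I: 8>4, II: 19>3, III: 15>11, IV: 17>3, V: 9>5.
West vs East: I: 8>6, II: 19>16, III: 15>4, IV: 17>13, V: 9>1.
West strictly beats every other strategy against every opponent action, so it is strictly dominant.

West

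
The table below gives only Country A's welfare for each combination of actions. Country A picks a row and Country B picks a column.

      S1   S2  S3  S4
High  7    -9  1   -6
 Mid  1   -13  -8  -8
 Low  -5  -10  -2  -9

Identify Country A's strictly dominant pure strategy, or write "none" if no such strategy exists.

High

High vs Mid: S1: 7>1, S2: -9>-13, S3: 1>-8, S4: -6>-8.
High vs Low: S1: 7>-5, S2: -9>-10, S3: 1>-2, S4: -6>-9.
High strictly beats every other strategy against every opponent action, so it is strictly dominant.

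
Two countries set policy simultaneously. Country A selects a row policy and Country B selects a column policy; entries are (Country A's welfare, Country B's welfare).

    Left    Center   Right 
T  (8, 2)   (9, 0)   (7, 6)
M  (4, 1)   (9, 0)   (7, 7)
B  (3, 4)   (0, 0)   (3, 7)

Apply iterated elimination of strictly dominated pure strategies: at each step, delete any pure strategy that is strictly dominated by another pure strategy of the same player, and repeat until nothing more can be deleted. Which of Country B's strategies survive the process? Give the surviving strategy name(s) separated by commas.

Country A's strategy B is strictly dominated by T (Left: 8>3, Center: 9>0, Right: 7>3) and is removed.
For Country B, Right strictly dominates Left on the remaining rows (T: 6>2, M: 7>1); eliminate Left.
For Country B, Right strictly dominates Center on the remaining rows (T: 6>0, M: 7>0); eliminate Center.
Among the remaining strategies, none is strictly dominated by another pure strategy of the same player, so the elimination stops.
Surviving strategies — Country A: {T, M}; Country B: {Right}.

Right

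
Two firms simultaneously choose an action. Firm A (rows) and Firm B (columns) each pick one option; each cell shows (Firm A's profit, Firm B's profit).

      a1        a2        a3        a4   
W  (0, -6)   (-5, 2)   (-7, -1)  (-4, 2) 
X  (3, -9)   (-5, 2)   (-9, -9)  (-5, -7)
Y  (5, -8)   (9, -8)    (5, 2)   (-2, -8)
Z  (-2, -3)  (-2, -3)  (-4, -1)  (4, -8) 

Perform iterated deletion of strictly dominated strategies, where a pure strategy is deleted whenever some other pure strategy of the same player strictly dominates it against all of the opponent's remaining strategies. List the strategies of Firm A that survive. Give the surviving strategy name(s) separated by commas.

Y

For Firm A, Y strictly dominates W on the remaining columns (a1: 5>0, a2: 9>-5, a3: 5>-7, a4: -2>-4); eliminate W.
Firm A's strategy X is strictly dominated by Y (a1: 5>3, a2: 9>-5, a3: 5>-9, a4: -2>-5) and is removed.
For Firm B, a3 strictly dominates a1 on the remaining rows (Y: 2>-8, Z: -1>-3); eliminate a1.
Column a2 is eliminated: a3 beats it against every remaining row (Y: 2>-8, Z: -1>-3).
Firm B's strategy a4 is strictly dominated by a3 (Y: 2>-8, Z: -1>-8) and is removed.
Row Z is eliminated: Y beats it against every remaining column (a3: 5>-4).
Among the remaining strategies, none is strictly dominated by another pure strategy of the same player, so the elimination stops.
Surviving strategies — Firm A: {Y}; Firm B: {a3}.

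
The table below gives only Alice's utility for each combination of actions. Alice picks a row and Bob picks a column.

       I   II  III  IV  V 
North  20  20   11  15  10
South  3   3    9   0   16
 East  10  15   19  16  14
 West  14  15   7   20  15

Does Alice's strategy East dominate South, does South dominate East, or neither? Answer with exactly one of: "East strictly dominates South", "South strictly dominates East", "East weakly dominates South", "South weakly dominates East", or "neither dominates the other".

Compare East to South across every action of Bob: I: 10>3, II: 15>3, III: 19>9, IV: 16>0, V: 14<16.
East does better at I, II, III, IV but worse at V; neither strategy dominates the other.

neither dominates the other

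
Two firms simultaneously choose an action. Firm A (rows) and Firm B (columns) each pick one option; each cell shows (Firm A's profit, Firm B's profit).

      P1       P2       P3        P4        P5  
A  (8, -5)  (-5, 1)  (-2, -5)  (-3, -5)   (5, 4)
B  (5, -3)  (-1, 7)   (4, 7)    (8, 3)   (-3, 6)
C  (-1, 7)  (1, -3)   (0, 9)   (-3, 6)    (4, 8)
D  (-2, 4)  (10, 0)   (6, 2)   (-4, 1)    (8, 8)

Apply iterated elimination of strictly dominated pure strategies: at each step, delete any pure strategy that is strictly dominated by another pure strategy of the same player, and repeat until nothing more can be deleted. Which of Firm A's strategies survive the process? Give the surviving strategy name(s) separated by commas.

Column P1 is eliminated: P5 beats it against every remaining row (A: 4>-5, B: 6>-3, C: 8>7, D: 8>4).
Firm B's strategy P4 is strictly dominated by P5 (A: 4>-5, B: 6>3, C: 8>6, D: 8>1) and is removed.
Row A is eliminated: D beats it against every remaining column (P2: 10>-5, P3: 6>-2, P5: 8>5).
Firm A's strategy B is strictly dominated by D (P2: 10>-1, P3: 6>4, P5: 8>-3) and is removed.
Firm A's strategy C is strictly dominated by D (P2: 10>1, P3: 6>0, P5: 8>4) and is removed.
Column P2 is eliminated: P3 beats it against every remaining row (D: 2>0).
Firm B's strategy P3 is strictly dominated by P5 (D: 8>2) and is removed.
Among the remaining strategies, none is strictly dominated by another pure strategy of the same player, so the elimination stops.
Surviving strategies — Firm A: {D}; Firm B: {P5}.

D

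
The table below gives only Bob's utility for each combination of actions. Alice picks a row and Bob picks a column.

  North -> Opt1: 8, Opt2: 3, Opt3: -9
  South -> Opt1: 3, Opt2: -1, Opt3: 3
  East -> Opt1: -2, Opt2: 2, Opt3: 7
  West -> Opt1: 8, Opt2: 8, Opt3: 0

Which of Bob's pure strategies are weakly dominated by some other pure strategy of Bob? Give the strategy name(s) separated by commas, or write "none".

Opt1 is not dominated — it holds its own against Opt2 at North (8>3); Opt3 at North (8>-9).
Opt2: no other strategy beats it everywhere (Opt1 at East (2>-2); Opt3 at North (3>-9)).
Opt3: no other strategy beats it everywhere (Opt1 at East (7>-2); Opt2 at South (3>-1)).

none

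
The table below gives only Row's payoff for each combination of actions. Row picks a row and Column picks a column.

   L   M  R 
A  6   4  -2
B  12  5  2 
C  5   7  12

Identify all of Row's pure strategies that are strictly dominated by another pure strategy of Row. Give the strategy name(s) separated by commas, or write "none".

A

B strictly dominates A — L: 12>6, M: 5>4, R: 2>-2.
Nothing dominates B: A at L (12>6); C at L (12>5).
C is not dominated — it holds its own against A at M (7>4); B at M (7>5).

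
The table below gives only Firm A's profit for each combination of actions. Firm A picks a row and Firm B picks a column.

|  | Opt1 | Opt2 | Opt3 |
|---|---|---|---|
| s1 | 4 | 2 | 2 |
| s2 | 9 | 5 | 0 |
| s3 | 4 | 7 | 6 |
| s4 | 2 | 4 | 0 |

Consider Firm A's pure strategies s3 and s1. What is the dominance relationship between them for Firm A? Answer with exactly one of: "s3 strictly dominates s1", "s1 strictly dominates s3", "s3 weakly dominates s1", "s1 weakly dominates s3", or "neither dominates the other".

s3 weakly dominates s1

s3's payoffs vs s1's, by Firm B's action — Opt1: 4=4, Opt2: 7>2, Opt3: 6>2.
s3 is at least as good everywhere and strictly better somewhere (tied only at Opt1), so s3 weakly but not strictly dominates s1.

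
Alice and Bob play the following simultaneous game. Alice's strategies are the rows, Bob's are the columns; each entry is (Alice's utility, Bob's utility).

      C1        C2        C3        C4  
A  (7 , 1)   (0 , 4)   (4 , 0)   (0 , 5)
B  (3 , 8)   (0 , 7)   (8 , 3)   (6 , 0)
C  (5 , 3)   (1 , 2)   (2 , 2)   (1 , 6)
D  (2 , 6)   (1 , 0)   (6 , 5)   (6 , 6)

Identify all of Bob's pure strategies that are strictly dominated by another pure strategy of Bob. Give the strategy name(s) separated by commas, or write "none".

Nothing dominates C1: C2 at B (8>7); C3 at A (1>0); C4 at B (8>0).
C2: no other strategy beats it everywhere (C1 at A (4>1); C3 at A (4>0); C4 at B (7>0)).
C1 strictly dominates C3 — A: 1>0, B: 8>3, C: 3>2, D: 6>5.
Nothing dominates C4: C1 at A (5>1); C2 at A (5>4); C3 at A (5>0).

C3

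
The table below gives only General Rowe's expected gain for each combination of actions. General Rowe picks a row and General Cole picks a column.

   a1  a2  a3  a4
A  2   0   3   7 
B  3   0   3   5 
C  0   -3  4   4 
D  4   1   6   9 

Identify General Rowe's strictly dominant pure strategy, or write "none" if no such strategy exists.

D

D vs A: a1: 4>2, a2: 1>0, a3: 6>3, a4: 9>7.
D vs B: a1: 4>3, a2: 1>0, a3: 6>3, a4: 9>5.
D vs C: a1: 4>0, a2: 1>-3, a3: 6>4, a4: 9>4.
D strictly beats every other strategy against every opponent action, so it is strictly dominant.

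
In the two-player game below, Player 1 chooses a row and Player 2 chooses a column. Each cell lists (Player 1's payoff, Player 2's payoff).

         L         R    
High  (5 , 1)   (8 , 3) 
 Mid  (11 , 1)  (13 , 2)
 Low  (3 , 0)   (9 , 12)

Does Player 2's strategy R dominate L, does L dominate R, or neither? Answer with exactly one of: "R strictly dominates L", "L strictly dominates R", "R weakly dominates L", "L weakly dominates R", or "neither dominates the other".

R strictly dominates L

Compare R to L across every action of Player 1: High: 3>1, Mid: 2>1, Low: 12>0.
Every comparison favours R, so R strictly dominates L.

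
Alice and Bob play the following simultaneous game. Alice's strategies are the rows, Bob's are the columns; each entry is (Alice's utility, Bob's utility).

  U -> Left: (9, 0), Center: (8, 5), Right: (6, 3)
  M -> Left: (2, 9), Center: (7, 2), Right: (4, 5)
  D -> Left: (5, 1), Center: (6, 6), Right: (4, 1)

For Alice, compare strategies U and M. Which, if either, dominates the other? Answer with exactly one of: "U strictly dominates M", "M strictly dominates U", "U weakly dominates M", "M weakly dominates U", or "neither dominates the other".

Compare U to M across every action of Bob: Left: 9>2, Center: 8>7, Right: 6>4.
U gives a strictly higher payoff against every action of Bob, so U strictly dominates M.

U strictly dominates M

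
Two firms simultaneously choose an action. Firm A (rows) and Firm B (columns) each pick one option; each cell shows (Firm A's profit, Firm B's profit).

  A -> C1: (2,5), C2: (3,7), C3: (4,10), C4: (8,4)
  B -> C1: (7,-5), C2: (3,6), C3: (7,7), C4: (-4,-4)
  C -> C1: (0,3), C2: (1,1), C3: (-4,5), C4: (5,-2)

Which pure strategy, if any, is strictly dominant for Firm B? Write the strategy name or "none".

C3 vs C1: A: 10>5, B: 7>-5, C: 5>3.
C3 vs C2: A: 10>7, B: 7>6, C: 5>1.
C3 vs C4: A: 10>4, B: 7>-4, C: 5>-2.
C3 strictly beats every other strategy against every opponent action, so it is strictly dominant.

C3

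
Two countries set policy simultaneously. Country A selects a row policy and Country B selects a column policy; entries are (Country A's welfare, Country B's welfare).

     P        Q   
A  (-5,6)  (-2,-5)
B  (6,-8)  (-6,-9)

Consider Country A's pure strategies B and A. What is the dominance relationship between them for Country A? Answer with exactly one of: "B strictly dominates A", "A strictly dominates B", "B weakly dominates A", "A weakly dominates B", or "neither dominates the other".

B's payoffs vs A's, by Country B's action — P: 6>-5, Q: -6<-2.
B does better at P but worse at Q; neither strategy dominates the other.

neither dominates the other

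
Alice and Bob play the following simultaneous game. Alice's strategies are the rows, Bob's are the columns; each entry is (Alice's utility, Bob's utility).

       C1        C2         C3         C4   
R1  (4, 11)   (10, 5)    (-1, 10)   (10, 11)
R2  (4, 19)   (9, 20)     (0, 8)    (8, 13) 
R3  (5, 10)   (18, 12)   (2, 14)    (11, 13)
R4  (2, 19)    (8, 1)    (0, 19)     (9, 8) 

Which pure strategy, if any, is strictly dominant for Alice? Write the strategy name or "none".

R3 vs R1: C1: 5>4, C2: 18>10, C3: 2>-1, C4: 11>10.
R3 vs R2: C1: 5>4, C2: 18>9, C3: 2>0, C4: 11>8.
R3 vs R4: C1: 5>2, C2: 18>8, C3: 2>0, C4: 11>9.
R3 strictly beats every other strategy against every opponent action, so it is strictly dominant.

R3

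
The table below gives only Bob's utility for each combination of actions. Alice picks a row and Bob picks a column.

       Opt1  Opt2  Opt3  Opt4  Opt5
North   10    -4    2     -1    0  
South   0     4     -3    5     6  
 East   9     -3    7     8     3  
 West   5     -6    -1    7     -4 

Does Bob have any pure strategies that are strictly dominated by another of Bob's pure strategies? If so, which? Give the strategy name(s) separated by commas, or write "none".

Opt2, Opt3

Opt1 is not dominated — it holds its own against Opt2 at North (10>-4); Opt3 at North (10>2); Opt4 at North (10>-1); Opt5 at North (10>0).
Opt4 strictly dominates Opt2 — North: -1>-4, South: 5>4, East: 8>-3, West: 7>-6.
Opt1 strictly dominates Opt3 — North: 10>2, South: 0>-3, East: 9>7, West: 5>-1.
Opt4: no other strategy beats it everywhere (Opt1 at South (5>0); Opt2 at North (-1>-4); Opt3 at South (5>-3); Opt5 at East (8>3)).
Opt5 is not dominated — it holds its own against Opt1 at South (6>0); Opt2 at North (0>-4); Opt3 at South (6>-3); Opt4 at North (0>-1).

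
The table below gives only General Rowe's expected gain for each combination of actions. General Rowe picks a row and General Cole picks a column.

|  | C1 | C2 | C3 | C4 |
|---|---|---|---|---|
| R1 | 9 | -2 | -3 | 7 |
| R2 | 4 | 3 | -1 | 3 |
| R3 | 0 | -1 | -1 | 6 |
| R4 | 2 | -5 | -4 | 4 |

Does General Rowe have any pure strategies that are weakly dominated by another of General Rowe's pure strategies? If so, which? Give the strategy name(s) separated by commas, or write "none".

R4

Nothing dominates R1: R2 at C1 (9>4); R3 at C1 (9>0); R4 at C1 (9>2).
R2: no other strategy beats it everywhere (R1 at C2 (3>-2); R3 at C1 (4>0); R4 at C1 (4>2)).
R3 is not dominated — it holds its own against R1 at C2 (-1>-2); R2 at C4 (6>3); R4 at C2 (-1>-5).
R4: dominated, since R1 does at least as well everywhere (C1: 9>2, C2: -2>-5, C3: -3>-4, C4: 7>4).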